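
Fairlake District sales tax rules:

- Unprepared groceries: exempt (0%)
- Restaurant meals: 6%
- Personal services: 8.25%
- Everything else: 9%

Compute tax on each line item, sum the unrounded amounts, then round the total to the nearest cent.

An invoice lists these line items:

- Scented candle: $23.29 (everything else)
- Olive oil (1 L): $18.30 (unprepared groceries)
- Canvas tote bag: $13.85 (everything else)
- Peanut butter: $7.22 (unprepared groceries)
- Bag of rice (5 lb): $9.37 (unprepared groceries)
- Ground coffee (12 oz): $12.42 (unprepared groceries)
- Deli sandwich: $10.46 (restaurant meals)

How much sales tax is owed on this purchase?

$3.97

Scented candle $23.29: everything else → 9% → $2.0961
Olive oil (1 L) $18.30: unprepared groceries → 0% → $0.00
Canvas tote bag $13.85: everything else → 9% → $1.2465
Peanut butter $7.22: unprepared groceries → 0% → $0.00
Bag of rice (5 lb) $9.37: unprepared groceries → 0% → $0.00
Ground coffee (12 oz) $12.42: unprepared groceries → 0% → $0.00
Deli sandwich $10.46: restaurant meals → 6% → $0.6276
Unrounded tax sum = $3.9702 → $3.97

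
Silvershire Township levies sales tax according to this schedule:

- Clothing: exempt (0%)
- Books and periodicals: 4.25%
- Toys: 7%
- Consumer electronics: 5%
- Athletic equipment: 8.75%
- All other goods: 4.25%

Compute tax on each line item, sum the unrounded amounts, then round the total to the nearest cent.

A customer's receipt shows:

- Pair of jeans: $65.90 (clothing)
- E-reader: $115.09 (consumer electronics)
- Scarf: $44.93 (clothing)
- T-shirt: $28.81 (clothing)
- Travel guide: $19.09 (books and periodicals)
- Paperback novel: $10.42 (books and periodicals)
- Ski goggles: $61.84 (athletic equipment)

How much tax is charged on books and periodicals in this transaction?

$1.25

Travel guide $19.09: books and periodicals → 4.25% → $0.811325
Paperback novel $10.42: books and periodicals → 4.25% → $0.44285
Tax on books and periodicals: unrounded sum = $1.254175 → $1.25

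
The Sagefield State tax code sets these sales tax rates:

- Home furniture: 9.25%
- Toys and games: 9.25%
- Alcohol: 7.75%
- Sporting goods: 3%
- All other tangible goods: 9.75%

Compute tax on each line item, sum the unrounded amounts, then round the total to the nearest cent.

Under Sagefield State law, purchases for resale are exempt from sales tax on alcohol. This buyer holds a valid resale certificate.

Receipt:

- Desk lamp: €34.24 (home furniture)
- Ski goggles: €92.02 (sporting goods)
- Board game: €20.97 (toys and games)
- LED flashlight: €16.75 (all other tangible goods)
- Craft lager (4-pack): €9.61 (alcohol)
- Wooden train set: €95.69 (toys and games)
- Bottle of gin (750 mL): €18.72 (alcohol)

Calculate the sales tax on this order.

Desk lamp €34.24: home furniture → 9.25% → €3.1672
Ski goggles €92.02: sporting goods → 3% → €2.7606
Board game €20.97: toys and games → 9.25% → €1.939725
LED flashlight €16.75: all other tangible goods → 9.75% → €1.633125
Craft lager (4-pack) €9.61: alcohol, buyer-exempt → 0% → €0.00
Wooden train set €95.69: toys and games → 9.25% → €8.851325
Bottle of gin (750 mL) €18.72: alcohol, buyer-exempt → 0% → €0.00
Unrounded tax sum = €18.351975 → €18.35

€18.35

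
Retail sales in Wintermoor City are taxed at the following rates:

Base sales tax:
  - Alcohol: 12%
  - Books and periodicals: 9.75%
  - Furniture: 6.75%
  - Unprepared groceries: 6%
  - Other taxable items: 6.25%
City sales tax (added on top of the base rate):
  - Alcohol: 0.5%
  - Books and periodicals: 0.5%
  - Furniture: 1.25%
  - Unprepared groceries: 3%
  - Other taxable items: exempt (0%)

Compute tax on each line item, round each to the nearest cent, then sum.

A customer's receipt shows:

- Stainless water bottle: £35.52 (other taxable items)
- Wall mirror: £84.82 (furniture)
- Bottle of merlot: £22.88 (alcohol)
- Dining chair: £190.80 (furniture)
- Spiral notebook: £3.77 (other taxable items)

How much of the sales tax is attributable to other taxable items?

£2.46

Stainless water bottle £35.52: other taxable items → 6.25% + 0% city = 6.25% → £2.22
Spiral notebook £3.77: other taxable items → 6.25% + 0% city = 6.25% → £0.24
Tax on other taxable items = £2.22 + £0.24 = £2.46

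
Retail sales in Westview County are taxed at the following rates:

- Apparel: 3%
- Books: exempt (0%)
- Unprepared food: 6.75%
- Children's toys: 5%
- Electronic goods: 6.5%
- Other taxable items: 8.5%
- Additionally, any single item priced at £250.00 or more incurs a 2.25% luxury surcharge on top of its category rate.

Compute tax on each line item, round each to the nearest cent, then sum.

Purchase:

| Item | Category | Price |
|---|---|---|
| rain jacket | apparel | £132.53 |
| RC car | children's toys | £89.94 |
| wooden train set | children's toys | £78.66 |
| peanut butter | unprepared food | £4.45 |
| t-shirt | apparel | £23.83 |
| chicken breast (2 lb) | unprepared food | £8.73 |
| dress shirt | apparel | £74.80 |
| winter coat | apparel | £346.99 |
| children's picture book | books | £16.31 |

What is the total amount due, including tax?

Rain jacket £132.53: apparel → 3% → £3.98
RC car £89.94: children's toys → 5% → £4.50
Wooden train set £78.66: children's toys → 5% → £3.93
Peanut butter £4.45: unprepared food → 6.75% → £0.30
T-shirt £23.83: apparel → 3% → £0.71
Chicken breast (2 lb) £8.73: unprepared food → 6.75% → £0.59
Dress shirt £74.80: apparel → 3% → £2.24
Winter coat £346.99: apparel → 3% + 2.25% surcharge = 5.25% → £18.22
Children's picture book £16.31: books → 0% → £0.00
Subtotal = £776.24; tax = £34.47; total due = £810.71

£810.71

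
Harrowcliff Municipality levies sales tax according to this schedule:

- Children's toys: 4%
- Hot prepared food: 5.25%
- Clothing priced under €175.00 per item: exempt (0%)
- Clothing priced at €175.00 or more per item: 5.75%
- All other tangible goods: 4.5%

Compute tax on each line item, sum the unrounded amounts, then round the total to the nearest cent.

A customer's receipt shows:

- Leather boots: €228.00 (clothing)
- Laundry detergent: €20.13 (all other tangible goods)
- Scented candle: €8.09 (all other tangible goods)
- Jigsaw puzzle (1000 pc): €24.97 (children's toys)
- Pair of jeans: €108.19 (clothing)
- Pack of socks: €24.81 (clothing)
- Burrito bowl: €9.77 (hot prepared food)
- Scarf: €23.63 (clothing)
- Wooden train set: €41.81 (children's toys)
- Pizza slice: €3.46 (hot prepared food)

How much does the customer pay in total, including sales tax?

€510.61

Leather boots €228.00: clothing, €175.00 or more → 5.75% → €13.11
Laundry detergent €20.13: all other tangible goods → 4.5% → €0.90585
Scented candle €8.09: all other tangible goods → 4.5% → €0.36405
Jigsaw puzzle (1000 pc) €24.97: children's toys → 4% → €0.9988
Pair of jeans €108.19: clothing, under €175.00 → 0% → €0.00
Pack of socks €24.81: clothing, under €175.00 → 0% → €0.00
Burrito bowl €9.77: hot prepared food → 5.25% → €0.512925
Scarf €23.63: clothing, under €175.00 → 0% → €0.00
Wooden train set €41.81: children's toys → 4% → €1.6724
Pizza slice €3.46: hot prepared food → 5.25% → €0.18165
Subtotal = €492.86; unrounded tax = €17.745675 → €17.75; total due = €510.61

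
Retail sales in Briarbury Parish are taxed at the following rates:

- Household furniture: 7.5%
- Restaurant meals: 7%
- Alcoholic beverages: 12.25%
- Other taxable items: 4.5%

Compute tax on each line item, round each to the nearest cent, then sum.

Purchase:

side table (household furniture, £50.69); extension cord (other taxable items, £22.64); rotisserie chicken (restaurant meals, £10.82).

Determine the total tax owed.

Side table £50.69: household furniture → 7.5% → £3.80
Extension cord £22.64: other taxable items → 4.5% → £1.02
Rotisserie chicken £10.82: restaurant meals → 7% → £0.76
Total tax = £3.80 + £1.02 + £0.76 = £5.58

£5.58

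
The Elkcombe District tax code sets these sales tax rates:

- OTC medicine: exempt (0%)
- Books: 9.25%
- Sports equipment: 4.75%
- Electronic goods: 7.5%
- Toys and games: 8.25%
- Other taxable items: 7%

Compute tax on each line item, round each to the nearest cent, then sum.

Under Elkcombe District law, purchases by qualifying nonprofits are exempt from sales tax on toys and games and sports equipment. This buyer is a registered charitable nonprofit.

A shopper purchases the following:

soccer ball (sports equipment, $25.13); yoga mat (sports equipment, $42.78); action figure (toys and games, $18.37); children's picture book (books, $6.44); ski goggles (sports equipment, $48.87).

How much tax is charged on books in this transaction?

Children's picture book $6.44: books → 9.25% → $0.60
Tax on books = $0.60

$0.60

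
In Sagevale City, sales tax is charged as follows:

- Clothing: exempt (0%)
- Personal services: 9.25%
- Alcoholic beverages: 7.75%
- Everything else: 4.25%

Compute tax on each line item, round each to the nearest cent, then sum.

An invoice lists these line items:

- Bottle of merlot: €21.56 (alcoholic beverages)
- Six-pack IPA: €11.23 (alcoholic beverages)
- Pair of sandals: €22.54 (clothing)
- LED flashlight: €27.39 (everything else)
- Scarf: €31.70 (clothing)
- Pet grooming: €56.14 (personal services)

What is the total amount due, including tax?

€179.45

Bottle of merlot €21.56: alcoholic beverages → 7.75% → €1.67
Six-pack IPA €11.23: alcoholic beverages → 7.75% → €0.87
Pair of sandals €22.54: clothing → 0% → €0.00
LED flashlight €27.39: everything else → 4.25% → €1.16
Scarf €31.70: clothing → 0% → €0.00
Pet grooming €56.14: personal services → 9.25% → €5.19
Subtotal = €170.56; tax = €8.89; total due = €179.45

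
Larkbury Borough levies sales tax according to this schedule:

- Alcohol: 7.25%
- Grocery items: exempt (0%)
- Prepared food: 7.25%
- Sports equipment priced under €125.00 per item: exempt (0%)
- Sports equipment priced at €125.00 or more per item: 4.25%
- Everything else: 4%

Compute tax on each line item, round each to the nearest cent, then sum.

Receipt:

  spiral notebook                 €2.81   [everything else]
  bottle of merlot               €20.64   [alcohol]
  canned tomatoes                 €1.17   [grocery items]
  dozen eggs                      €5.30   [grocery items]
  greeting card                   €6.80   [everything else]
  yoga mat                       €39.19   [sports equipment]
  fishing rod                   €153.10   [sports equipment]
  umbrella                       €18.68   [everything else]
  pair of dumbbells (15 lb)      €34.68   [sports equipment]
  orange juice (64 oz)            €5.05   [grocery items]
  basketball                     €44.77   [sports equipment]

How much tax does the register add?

Spiral notebook €2.81: everything else → 4% → €0.11
Bottle of merlot €20.64: alcohol → 7.25% → €1.50
Canned tomatoes €1.17: grocery items → 0% → €0.00
Dozen eggs €5.30: grocery items → 0% → €0.00
Greeting card €6.80: everything else → 4% → €0.27
Yoga mat €39.19: sports equipment, under €125.00 → 0% → €0.00
Fishing rod €153.10: sports equipment, €125.00 or more → 4.25% → €6.51
Umbrella €18.68: everything else → 4% → €0.75
Pair of dumbbells (15 lb) €34.68: sports equipment, under €125.00 → 0% → €0.00
Orange juice (64 oz) €5.05: grocery items → 0% → €0.00
Basketball €44.77: sports equipment, under €125.00 → 0% → €0.00
Total tax = €0.11 + €1.50 + €0.27 + €6.51 + €0.75 = €9.14

€9.14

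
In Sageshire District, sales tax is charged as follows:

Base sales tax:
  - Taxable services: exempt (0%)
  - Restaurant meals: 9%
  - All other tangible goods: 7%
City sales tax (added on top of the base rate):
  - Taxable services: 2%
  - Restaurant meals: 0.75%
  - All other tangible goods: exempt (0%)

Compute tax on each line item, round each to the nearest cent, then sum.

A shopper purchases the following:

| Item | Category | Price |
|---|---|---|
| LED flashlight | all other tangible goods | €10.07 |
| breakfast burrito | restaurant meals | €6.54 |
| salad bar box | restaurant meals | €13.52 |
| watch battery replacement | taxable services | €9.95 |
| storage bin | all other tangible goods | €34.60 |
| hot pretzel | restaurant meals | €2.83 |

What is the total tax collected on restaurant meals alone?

Breakfast burrito €6.54: restaurant meals → 9% + 0.75% city = 9.75% → €0.64
Salad bar box €13.52: restaurant meals → 9% + 0.75% city = 9.75% → €1.32
Hot pretzel €2.83: restaurant meals → 9% + 0.75% city = 9.75% → €0.28
Tax on restaurant meals = €0.64 + €1.32 + €0.28 = €2.24

€2.24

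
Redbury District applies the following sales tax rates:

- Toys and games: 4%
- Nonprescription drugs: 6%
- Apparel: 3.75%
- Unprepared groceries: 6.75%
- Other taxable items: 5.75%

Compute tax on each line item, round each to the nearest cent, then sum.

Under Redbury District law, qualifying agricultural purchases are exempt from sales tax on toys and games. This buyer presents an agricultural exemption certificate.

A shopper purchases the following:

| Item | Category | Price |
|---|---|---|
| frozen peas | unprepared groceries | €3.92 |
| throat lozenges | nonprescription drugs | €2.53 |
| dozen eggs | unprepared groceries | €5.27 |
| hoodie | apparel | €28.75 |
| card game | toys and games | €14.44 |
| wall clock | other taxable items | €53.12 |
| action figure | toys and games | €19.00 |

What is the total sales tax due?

Frozen peas €3.92: unprepared groceries → 6.75% → €0.26
Throat lozenges €2.53: nonprescription drugs → 6% → €0.15
Dozen eggs €5.27: unprepared groceries → 6.75% → €0.36
Hoodie €28.75: apparel → 3.75% → €1.08
Card game €14.44: toys and games, buyer-exempt → 0% → €0.00
Wall clock €53.12: other taxable items → 5.75% → €3.05
Action figure €19.00: toys and games, buyer-exempt → 0% → €0.00
Total tax = €0.26 + €0.15 + €0.36 + €1.08 + €3.05 = €4.90

€4.90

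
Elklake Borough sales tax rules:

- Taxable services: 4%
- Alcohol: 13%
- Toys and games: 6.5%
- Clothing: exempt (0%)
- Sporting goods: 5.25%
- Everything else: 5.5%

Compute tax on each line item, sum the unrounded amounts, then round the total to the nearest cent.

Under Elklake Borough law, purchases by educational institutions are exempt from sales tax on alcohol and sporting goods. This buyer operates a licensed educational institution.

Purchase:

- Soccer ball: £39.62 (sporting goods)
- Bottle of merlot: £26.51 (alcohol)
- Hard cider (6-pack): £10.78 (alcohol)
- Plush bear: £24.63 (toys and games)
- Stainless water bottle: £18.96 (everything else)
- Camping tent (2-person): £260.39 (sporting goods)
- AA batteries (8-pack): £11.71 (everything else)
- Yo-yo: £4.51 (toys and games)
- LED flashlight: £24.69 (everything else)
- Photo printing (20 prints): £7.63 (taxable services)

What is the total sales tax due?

£5.24

Soccer ball £39.62: sporting goods, buyer-exempt → 0% → £0.00
Bottle of merlot £26.51: alcohol, buyer-exempt → 0% → £0.00
Hard cider (6-pack) £10.78: alcohol, buyer-exempt → 0% → £0.00
Plush bear £24.63: toys and games → 6.5% → £1.60095
Stainless water bottle £18.96: everything else → 5.5% → £1.0428
Camping tent (2-person) £260.39: sporting goods, buyer-exempt → 0% → £0.00
AA batteries (8-pack) £11.71: everything else → 5.5% → £0.64405
Yo-yo £4.51: toys and games → 6.5% → £0.29315
LED flashlight £24.69: everything else → 5.5% → £1.35795
Photo printing (20 prints) £7.63: taxable services → 4% → £0.3052
Unrounded tax sum = £5.2441 → £5.24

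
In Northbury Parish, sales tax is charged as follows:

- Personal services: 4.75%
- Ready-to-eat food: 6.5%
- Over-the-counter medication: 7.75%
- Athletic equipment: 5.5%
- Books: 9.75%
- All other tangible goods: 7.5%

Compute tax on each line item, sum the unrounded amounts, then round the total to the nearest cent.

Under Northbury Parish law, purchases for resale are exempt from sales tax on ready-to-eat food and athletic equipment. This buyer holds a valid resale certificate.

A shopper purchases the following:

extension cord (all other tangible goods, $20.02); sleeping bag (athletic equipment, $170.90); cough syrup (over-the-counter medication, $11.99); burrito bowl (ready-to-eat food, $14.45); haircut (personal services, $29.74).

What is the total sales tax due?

Extension cord $20.02: all other tangible goods → 7.5% → $1.5015
Sleeping bag $170.90: athletic equipment, buyer-exempt → 0% → $0.00
Cough syrup $11.99: over-the-counter medication → 7.75% → $0.929225
Burrito bowl $14.45: ready-to-eat food, buyer-exempt → 0% → $0.00
Haircut $29.74: personal services → 4.75% → $1.41265
Unrounded tax sum = $3.843375 → $3.84

$3.84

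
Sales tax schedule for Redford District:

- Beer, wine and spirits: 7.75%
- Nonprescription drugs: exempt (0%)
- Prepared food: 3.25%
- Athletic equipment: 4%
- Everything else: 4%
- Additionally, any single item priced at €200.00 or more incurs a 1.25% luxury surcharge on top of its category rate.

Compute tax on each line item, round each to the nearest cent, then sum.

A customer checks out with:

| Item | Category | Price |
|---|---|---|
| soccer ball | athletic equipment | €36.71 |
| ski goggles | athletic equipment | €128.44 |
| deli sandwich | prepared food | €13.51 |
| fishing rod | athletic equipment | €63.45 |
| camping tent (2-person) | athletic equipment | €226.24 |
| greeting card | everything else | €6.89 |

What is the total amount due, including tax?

€496.99

Soccer ball €36.71: athletic equipment → 4% → €1.47
Ski goggles €128.44: athletic equipment → 4% → €5.14
Deli sandwich €13.51: prepared food → 3.25% → €0.44
Fishing rod €63.45: athletic equipment → 4% → €2.54
Camping tent (2-person) €226.24: athletic equipment → 4% + 1.25% surcharge = 5.25% → €11.88
Greeting card €6.89: everything else → 4% → €0.28
Subtotal = €475.24; tax = €21.75; total due = €496.99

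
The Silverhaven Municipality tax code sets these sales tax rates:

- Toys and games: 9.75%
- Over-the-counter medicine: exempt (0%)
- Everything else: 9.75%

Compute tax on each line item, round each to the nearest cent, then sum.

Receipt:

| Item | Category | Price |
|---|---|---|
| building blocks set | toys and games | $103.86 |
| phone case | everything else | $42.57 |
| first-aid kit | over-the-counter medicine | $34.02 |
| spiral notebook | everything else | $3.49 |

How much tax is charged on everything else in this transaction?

$4.49

Phone case $42.57: everything else → 9.75% → $4.15
Spiral notebook $3.49: everything else → 9.75% → $0.34
Tax on everything else = $4.15 + $0.34 = $4.49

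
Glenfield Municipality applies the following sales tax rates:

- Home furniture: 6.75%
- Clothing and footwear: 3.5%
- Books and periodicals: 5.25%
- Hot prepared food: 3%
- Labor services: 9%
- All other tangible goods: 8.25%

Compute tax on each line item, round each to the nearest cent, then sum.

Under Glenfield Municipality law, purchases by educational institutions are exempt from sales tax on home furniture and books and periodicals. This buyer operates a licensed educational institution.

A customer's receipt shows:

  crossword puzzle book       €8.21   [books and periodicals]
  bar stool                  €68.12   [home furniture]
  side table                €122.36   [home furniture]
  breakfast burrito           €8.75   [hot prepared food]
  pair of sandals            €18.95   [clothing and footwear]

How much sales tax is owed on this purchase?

Crossword puzzle book €8.21: books and periodicals, buyer-exempt → 0% → €0.00
Bar stool €68.12: home furniture, buyer-exempt → 0% → €0.00
Side table €122.36: home furniture, buyer-exempt → 0% → €0.00
Breakfast burrito €8.75: hot prepared food → 3% → €0.26
Pair of sandals €18.95: clothing and footwear → 3.5% → €0.66
Total tax = €0.26 + €0.66 = €0.92

€0.92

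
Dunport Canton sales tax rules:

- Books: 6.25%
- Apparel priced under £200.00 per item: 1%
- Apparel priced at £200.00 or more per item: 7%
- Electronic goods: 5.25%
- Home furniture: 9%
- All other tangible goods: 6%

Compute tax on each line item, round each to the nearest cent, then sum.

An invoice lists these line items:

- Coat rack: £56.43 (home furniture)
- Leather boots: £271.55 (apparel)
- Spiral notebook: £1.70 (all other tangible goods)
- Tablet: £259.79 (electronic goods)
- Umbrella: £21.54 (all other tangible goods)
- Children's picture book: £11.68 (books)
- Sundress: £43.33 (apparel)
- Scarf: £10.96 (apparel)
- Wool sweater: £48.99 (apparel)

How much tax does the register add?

£40.88

Coat rack £56.43: home furniture → 9% → £5.08
Leather boots £271.55: apparel, £200.00 or more → 7% → £19.01
Spiral notebook £1.70: all other tangible goods → 6% → £0.10
Tablet £259.79: electronic goods → 5.25% → £13.64
Umbrella £21.54: all other tangible goods → 6% → £1.29
Children's picture book £11.68: books → 6.25% → £0.73
Sundress £43.33: apparel, under £200.00 → 1% → £0.43
Scarf £10.96: apparel, under £200.00 → 1% → £0.11
Wool sweater £48.99: apparel, under £200.00 → 1% → £0.49
Total tax = £5.08 + £19.01 + £0.10 + £13.64 + £1.29 + £0.73 + £0.43 + £0.11 + £0.49 = £40.88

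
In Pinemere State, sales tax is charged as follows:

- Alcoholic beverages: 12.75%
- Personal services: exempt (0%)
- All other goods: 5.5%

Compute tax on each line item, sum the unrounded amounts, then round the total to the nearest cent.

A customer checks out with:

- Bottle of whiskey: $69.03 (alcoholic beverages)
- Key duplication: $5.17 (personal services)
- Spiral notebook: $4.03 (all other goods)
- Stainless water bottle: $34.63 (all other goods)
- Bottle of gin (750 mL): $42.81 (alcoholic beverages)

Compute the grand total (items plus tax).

$172.06

Bottle of whiskey $69.03: alcoholic beverages → 12.75% → $8.801325
Key duplication $5.17: personal services → 0% → $0.00
Spiral notebook $4.03: all other goods → 5.5% → $0.22165
Stainless water bottle $34.63: all other goods → 5.5% → $1.90465
Bottle of gin (750 mL) $42.81: alcoholic beverages → 12.75% → $5.458275
Subtotal = $155.67; unrounded tax = $16.3859 → $16.39; total due = $172.06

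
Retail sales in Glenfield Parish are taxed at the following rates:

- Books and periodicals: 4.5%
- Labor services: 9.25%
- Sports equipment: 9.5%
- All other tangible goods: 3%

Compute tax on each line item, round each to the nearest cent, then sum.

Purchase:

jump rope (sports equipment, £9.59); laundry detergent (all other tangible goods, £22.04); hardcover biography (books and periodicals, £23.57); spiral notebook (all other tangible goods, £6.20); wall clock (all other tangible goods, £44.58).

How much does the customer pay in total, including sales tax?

£110.14

Jump rope £9.59: sports equipment → 9.5% → £0.91
Laundry detergent £22.04: all other tangible goods → 3% → £0.66
Hardcover biography £23.57: books and periodicals → 4.5% → £1.06
Spiral notebook £6.20: all other tangible goods → 3% → £0.19
Wall clock £44.58: all other tangible goods → 3% → £1.34
Subtotal = £105.98; tax = £4.16; total due = £110.14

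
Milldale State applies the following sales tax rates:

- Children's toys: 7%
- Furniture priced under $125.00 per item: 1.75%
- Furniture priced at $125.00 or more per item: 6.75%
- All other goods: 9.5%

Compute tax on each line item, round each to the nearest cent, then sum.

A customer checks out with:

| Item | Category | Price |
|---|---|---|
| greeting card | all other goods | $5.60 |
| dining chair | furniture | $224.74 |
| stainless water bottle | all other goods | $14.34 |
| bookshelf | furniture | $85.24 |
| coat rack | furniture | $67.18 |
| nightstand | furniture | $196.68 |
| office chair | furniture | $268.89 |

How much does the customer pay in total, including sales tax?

$913.83

Greeting card $5.60: all other goods → 9.5% → $0.53
Dining chair $224.74: furniture, $125.00 or more → 6.75% → $15.17
Stainless water bottle $14.34: all other goods → 9.5% → $1.36
Bookshelf $85.24: furniture, under $125.00 → 1.75% → $1.49
Coat rack $67.18: furniture, under $125.00 → 1.75% → $1.18
Nightstand $196.68: furniture, $125.00 or more → 6.75% → $13.28
Office chair $268.89: furniture, $125.00 or more → 6.75% → $18.15
Subtotal = $862.67; tax = $51.16; total due = $913.83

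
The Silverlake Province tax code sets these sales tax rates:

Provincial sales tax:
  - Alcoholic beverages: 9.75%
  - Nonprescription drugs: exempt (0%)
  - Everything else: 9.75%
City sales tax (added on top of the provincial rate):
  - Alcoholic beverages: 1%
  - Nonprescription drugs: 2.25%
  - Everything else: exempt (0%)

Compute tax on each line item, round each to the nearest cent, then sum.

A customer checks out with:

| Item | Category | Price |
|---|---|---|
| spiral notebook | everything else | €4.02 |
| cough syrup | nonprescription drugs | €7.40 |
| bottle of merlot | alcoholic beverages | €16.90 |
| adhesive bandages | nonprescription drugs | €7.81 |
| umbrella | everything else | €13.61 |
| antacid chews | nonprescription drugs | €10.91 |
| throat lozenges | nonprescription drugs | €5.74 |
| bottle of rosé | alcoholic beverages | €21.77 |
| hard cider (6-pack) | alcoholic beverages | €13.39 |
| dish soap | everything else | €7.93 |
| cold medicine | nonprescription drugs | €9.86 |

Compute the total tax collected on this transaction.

Spiral notebook €4.02: everything else → 9.75% + 0% city = 9.75% → €0.39
Cough syrup €7.40: nonprescription drugs → 0% + 2.25% city = 2.25% → €0.17
Bottle of merlot €16.90: alcoholic beverages → 9.75% + 1% city = 10.75% → €1.82
Adhesive bandages €7.81: nonprescription drugs → 0% + 2.25% city = 2.25% → €0.18
Umbrella €13.61: everything else → 9.75% + 0% city = 9.75% → €1.33
Antacid chews €10.91: nonprescription drugs → 0% + 2.25% city = 2.25% → €0.25
Throat lozenges €5.74: nonprescription drugs → 0% + 2.25% city = 2.25% → €0.13
Bottle of rosé €21.77: alcoholic beverages → 9.75% + 1% city = 10.75% → €2.34
Hard cider (6-pack) €13.39: alcoholic beverages → 9.75% + 1% city = 10.75% → €1.44
Dish soap €7.93: everything else → 9.75% + 0% city = 9.75% → €0.77
Cold medicine €9.86: nonprescription drugs → 0% + 2.25% city = 2.25% → €0.22
Total tax = €0.39 + €0.17 + €1.82 + €0.18 + €1.33 + €0.25 + €0.13 + €2.34 + €1.44 + €0.77 + €0.22 = €9.04

€9.04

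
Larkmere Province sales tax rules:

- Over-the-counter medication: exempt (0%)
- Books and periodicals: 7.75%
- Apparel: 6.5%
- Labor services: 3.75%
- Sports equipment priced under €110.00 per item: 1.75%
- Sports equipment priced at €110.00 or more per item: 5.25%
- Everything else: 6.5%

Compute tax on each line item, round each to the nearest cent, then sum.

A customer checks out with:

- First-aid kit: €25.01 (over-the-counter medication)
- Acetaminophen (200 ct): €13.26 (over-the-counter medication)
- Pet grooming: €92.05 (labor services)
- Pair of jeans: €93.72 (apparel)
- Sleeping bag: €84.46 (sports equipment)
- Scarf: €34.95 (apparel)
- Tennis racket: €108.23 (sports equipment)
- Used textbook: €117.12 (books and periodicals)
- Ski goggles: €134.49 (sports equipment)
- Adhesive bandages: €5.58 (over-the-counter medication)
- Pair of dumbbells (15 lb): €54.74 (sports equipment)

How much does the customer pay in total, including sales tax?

€795.89

First-aid kit €25.01: over-the-counter medication → 0% → €0.00
Acetaminophen (200 ct) €13.26: over-the-counter medication → 0% → €0.00
Pet grooming €92.05: labor services → 3.75% → €3.45
Pair of jeans €93.72: apparel → 6.5% → €6.09
Sleeping bag €84.46: sports equipment, under €110.00 → 1.75% → €1.48
Scarf €34.95: apparel → 6.5% → €2.27
Tennis racket €108.23: sports equipment, under €110.00 → 1.75% → €1.89
Used textbook €117.12: books and periodicals → 7.75% → €9.08
Ski goggles €134.49: sports equipment, €110.00 or more → 5.25% → €7.06
Adhesive bandages €5.58: over-the-counter medication → 0% → €0.00
Pair of dumbbells (15 lb) €54.74: sports equipment, under €110.00 → 1.75% → €0.96
Subtotal = €763.61; tax = €32.28; total due = €795.89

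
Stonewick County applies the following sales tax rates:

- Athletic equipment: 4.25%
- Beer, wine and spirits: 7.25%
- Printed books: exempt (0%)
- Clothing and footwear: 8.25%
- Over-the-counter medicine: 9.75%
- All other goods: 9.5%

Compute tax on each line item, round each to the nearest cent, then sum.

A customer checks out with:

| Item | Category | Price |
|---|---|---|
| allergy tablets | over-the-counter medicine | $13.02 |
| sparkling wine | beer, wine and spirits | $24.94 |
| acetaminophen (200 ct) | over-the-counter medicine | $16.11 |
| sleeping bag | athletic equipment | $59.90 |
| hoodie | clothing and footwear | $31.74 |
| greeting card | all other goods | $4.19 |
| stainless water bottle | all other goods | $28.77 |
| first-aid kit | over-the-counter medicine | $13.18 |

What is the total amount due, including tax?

$206.09

Allergy tablets $13.02: over-the-counter medicine → 9.75% → $1.27
Sparkling wine $24.94: beer, wine and spirits → 7.25% → $1.81
Acetaminophen (200 ct) $16.11: over-the-counter medicine → 9.75% → $1.57
Sleeping bag $59.90: athletic equipment → 4.25% → $2.55
Hoodie $31.74: clothing and footwear → 8.25% → $2.62
Greeting card $4.19: all other goods → 9.5% → $0.40
Stainless water bottle $28.77: all other goods → 9.5% → $2.73
First-aid kit $13.18: over-the-counter medicine → 9.75% → $1.29
Subtotal = $191.85; tax = $14.24; total due = $206.09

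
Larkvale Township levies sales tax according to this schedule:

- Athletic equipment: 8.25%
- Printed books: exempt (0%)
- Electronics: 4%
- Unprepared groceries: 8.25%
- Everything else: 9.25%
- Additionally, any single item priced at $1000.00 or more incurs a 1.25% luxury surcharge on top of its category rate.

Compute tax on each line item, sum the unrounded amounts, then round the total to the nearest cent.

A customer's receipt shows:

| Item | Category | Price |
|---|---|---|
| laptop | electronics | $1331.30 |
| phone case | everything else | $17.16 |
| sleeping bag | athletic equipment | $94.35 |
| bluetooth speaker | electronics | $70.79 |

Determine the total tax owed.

Laptop $1331.30: electronics → 4% + 1.25% surcharge = 5.25% → $69.89325
Phone case $17.16: everything else → 9.25% → $1.5873
Sleeping bag $94.35: athletic equipment → 8.25% → $7.783875
Bluetooth speaker $70.79: electronics → 4% → $2.8316
Unrounded tax sum = $82.096025 → $82.10

$82.10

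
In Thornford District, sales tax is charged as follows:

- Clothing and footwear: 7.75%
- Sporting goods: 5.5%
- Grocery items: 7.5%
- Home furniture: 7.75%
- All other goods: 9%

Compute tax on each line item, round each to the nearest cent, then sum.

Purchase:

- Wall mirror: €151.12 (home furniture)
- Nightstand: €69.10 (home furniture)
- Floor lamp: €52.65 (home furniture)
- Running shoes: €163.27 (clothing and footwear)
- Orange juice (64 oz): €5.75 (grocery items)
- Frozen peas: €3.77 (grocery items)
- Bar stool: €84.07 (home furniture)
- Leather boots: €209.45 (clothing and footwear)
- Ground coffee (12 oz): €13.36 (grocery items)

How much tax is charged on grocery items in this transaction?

Orange juice (64 oz) €5.75: grocery items → 7.5% → €0.43
Frozen peas €3.77: grocery items → 7.5% → €0.28
Ground coffee (12 oz) €13.36: grocery items → 7.5% → €1.00
Tax on grocery items = €0.43 + €0.28 + €1.00 = €1.71

€1.71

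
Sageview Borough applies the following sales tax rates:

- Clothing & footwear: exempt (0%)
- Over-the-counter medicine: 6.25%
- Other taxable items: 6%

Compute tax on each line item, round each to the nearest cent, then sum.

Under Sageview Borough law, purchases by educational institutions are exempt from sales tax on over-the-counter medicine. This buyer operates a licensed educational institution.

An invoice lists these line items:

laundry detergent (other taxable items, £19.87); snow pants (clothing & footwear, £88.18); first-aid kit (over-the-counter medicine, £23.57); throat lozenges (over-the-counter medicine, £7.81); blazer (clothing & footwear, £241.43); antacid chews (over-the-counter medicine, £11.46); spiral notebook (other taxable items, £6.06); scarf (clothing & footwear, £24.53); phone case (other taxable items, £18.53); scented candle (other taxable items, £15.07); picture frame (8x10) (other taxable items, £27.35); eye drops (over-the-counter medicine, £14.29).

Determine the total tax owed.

£5.20

Laundry detergent £19.87: other taxable items → 6% → £1.19
Snow pants £88.18: clothing & footwear → 0% → £0.00
First-aid kit £23.57: over-the-counter medicine, buyer-exempt → 0% → £0.00
Throat lozenges £7.81: over-the-counter medicine, buyer-exempt → 0% → £0.00
Blazer £241.43: clothing & footwear → 0% → £0.00
Antacid chews £11.46: over-the-counter medicine, buyer-exempt → 0% → £0.00
Spiral notebook £6.06: other taxable items → 6% → £0.36
Scarf £24.53: clothing & footwear → 0% → £0.00
Phone case £18.53: other taxable items → 6% → £1.11
Scented candle £15.07: other taxable items → 6% → £0.90
Picture frame (8x10) £27.35: other taxable items → 6% → £1.64
Eye drops £14.29: over-the-counter medicine, buyer-exempt → 0% → £0.00
Total tax = £1.19 + £0.36 + £1.11 + £0.90 + £1.64 = £5.20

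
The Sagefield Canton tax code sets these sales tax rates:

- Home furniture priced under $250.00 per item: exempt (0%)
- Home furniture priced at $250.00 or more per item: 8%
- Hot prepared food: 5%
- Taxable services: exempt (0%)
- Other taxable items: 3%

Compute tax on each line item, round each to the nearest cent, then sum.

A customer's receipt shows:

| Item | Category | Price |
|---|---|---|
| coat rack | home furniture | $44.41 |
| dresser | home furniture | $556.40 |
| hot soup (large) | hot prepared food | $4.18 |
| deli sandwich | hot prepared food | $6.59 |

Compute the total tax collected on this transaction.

$45.05

Coat rack $44.41: home furniture, under $250.00 → 0% → $0.00
Dresser $556.40: home furniture, $250.00 or more → 8% → $44.51
Hot soup (large) $4.18: hot prepared food → 5% → $0.21
Deli sandwich $6.59: hot prepared food → 5% → $0.33
Total tax = $44.51 + $0.21 + $0.33 = $45.05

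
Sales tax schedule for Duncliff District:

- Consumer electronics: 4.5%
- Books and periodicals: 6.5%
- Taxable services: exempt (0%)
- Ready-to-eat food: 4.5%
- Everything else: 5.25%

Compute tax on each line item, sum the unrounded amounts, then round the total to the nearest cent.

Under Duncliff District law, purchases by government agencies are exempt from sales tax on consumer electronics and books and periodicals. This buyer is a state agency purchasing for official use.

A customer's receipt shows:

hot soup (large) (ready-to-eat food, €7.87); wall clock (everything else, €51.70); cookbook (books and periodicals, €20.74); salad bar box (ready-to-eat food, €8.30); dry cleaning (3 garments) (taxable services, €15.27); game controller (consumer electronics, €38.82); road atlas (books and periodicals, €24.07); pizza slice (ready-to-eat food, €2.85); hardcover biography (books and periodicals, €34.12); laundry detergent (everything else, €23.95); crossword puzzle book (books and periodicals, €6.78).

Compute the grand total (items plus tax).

€239.30

Hot soup (large) €7.87: ready-to-eat food → 4.5% → €0.35415
Wall clock €51.70: everything else → 5.25% → €2.71425
Cookbook €20.74: books and periodicals, buyer-exempt → 0% → €0.00
Salad bar box €8.30: ready-to-eat food → 4.5% → €0.3735
Dry cleaning (3 garments) €15.27: taxable services → 0% → €0.00
Game controller €38.82: consumer electronics, buyer-exempt → 0% → €0.00
Road atlas €24.07: books and periodicals, buyer-exempt → 0% → €0.00
Pizza slice €2.85: ready-to-eat food → 4.5% → €0.12825
Hardcover biography €34.12: books and periodicals, buyer-exempt → 0% → €0.00
Laundry detergent €23.95: everything else → 5.25% → €1.257375
Crossword puzzle book €6.78: books and periodicals, buyer-exempt → 0% → €0.00
Subtotal = €234.47; unrounded tax = €4.827525 → €4.83; total due = €239.30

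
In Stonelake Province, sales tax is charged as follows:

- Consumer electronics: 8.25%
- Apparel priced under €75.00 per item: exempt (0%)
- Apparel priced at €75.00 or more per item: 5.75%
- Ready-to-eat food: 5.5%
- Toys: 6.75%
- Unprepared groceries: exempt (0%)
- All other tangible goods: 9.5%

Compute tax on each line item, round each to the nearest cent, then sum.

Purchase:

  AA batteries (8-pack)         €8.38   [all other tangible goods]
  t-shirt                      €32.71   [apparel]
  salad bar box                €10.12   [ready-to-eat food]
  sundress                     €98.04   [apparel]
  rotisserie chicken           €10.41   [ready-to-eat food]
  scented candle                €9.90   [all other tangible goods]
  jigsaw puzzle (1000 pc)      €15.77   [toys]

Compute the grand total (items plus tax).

€194.90

AA batteries (8-pack) €8.38: all other tangible goods → 9.5% → €0.80
T-shirt €32.71: apparel, under €75.00 → 0% → €0.00
Salad bar box €10.12: ready-to-eat food → 5.5% → €0.56
Sundress €98.04: apparel, €75.00 or more → 5.75% → €5.64
Rotisserie chicken €10.41: ready-to-eat food → 5.5% → €0.57
Scented candle €9.90: all other tangible goods → 9.5% → €0.94
Jigsaw puzzle (1000 pc) €15.77: toys → 6.75% → €1.06
Subtotal = €185.33; tax = €9.57; total due = €194.90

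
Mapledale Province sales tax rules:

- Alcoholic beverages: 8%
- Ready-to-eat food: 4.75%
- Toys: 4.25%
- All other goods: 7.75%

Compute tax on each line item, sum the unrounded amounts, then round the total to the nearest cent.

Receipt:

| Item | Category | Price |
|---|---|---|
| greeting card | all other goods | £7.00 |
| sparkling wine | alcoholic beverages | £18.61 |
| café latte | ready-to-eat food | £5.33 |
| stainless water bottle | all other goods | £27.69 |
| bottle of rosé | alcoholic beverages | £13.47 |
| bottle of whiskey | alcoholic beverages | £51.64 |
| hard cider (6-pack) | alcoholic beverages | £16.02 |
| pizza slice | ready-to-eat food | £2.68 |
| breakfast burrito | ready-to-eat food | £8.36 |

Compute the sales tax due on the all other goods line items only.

Greeting card £7.00: all other goods → 7.75% → £0.5425
Stainless water bottle £27.69: all other goods → 7.75% → £2.145975
Tax on all other goods: unrounded sum = £2.688475 → £2.69

£2.69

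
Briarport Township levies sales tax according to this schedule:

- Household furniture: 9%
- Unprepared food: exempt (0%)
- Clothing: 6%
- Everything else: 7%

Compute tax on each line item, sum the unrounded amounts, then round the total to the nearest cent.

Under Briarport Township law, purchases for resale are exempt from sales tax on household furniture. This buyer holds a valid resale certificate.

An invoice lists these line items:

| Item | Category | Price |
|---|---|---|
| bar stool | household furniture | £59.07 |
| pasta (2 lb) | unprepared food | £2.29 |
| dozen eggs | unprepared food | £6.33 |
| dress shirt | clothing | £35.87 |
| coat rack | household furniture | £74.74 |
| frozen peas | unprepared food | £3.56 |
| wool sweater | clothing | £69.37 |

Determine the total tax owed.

Bar stool £59.07: household furniture, buyer-exempt → 0% → £0.00
Pasta (2 lb) £2.29: unprepared food → 0% → £0.00
Dozen eggs £6.33: unprepared food → 0% → £0.00
Dress shirt £35.87: clothing → 6% → £2.1522
Coat rack £74.74: household furniture, buyer-exempt → 0% → £0.00
Frozen peas £3.56: unprepared food → 0% → £0.00
Wool sweater £69.37: clothing → 6% → £4.1622
Unrounded tax sum = £6.3144 → £6.31

£6.31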